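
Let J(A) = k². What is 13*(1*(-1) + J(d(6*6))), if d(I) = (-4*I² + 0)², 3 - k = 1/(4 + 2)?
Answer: 3289/36 ≈ 91.361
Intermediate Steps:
k = 17/6 (k = 3 - 1/(4 + 2) = 3 - 1/6 = 3 - 1*⅙ = 3 - ⅙ = 17/6 ≈ 2.8333)
d(I) = 16*I⁴ (d(I) = (-4*I²)² = 16*I⁴)
J(A) = 289/36 (J(A) = (17/6)² = 289/36)
13*(1*(-1) + J(d(6*6))) = 13*(1*(-1) + 289/36) = 13*(-1 + 289/36) = 13*(253/36) = 3289/36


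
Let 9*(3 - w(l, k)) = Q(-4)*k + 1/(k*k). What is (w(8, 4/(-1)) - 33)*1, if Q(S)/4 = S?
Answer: -5345/144 ≈ -37.118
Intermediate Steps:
Q(S) = 4*S
w(l, k) = 3 - 1/(9*k²) + 16*k/9 (w(l, k) = 3 - ((4*(-4))*k + 1/(k*k))/9 = 3 - (-16*k + 1/(k²))/9 = 3 - (-16*k + k⁻²)/9 = 3 - (k⁻² - 16*k)/9 = 3 + (-1/(9*k²) + 16*k/9) = 3 - 1/(9*k²) + 16*k/9)
(w(8, 4/(-1)) - 33)*1 = ((3 - 1/(9*(4/(-1))²) + 16*(4/(-1))/9) - 33)*1 = ((3 - 1/(9*(4*(-1))²) + 16*(4*(-1))/9) - 33)*1 = ((3 - ⅑/(-4)² + (16/9)*(-4)) - 33)*1 = ((3 - ⅑*1/16 - 64/9) - 33)*1 = ((3 - 1/144 - 64/9) - 33)*1 = (-593/144 - 33)*1 = -5345/144*1 = -5345/144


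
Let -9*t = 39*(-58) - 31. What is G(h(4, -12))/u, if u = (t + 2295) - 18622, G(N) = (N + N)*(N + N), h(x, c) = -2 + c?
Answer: -3528/72325 ≈ -0.048780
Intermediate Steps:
t = 2293/9 (t = -(39*(-58) - 31)/9 = -(-2262 - 31)/9 = -⅑*(-2293) = 2293/9 ≈ 254.78)
G(N) = 4*N² (G(N) = (2*N)*(2*N) = 4*N²)
u = -144650/9 (u = (2293/9 + 2295) - 18622 = 22948/9 - 18622 = -144650/9 ≈ -16072.)
G(h(4, -12))/u = (4*(-2 - 12)²)/(-144650/9) = (4*(-14)²)*(-9/144650) = (4*196)*(-9/144650) = 784*(-9/144650) = -3528/72325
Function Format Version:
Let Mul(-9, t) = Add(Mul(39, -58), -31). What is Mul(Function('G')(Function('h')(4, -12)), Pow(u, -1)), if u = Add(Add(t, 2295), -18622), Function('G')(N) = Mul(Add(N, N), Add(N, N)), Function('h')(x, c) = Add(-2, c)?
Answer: Rational(-3528, 72325) ≈ -0.048780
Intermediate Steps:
t = Rational(2293, 9) (t = Mul(Rational(-1, 9), Add(Mul(39, -58), -31)) = Mul(Rational(-1, 9), Add(-2262, -31)) = Mul(Rational(-1, 9), -2293) = Rational(2293, 9) ≈ 254.78)
Function('G')(N) = Mul(4, Pow(N, 2)) (Function('G')(N) = Mul(Mul(2, N), Mul(2, N)) = Mul(4, Pow(N, 2)))
u = Rational(-144650, 9) (u = Add(Add(Rational(2293, 9), 2295), -18622) = Add(Rational(22948, 9), -18622) = Rational(-144650, 9) ≈ -16072.)
Mul(Function('G')(Function('h')(4, -12)), Pow(u, -1)) = Mul(Mul(4, Pow(Add(-2, -12), 2)), Pow(Rational(-144650, 9), -1)) = Mul(Mul(4, Pow(-14, 2)), Rational(-9, 144650)) = Mul(Mul(4, 196), Rational(-9, 144650)) = Mul(784, Rational(-9, 144650)) = Rational(-3528, 72325)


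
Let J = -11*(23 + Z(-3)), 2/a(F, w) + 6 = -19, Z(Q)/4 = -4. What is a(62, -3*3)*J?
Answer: 154/25 ≈ 6.1600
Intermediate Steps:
Z(Q) = -16 (Z(Q) = 4*(-4) = -16)
a(F, w) = -2/25 (a(F, w) = 2/(-6 - 19) = 2/(-25) = 2*(-1/25) = -2/25)
J = -77 (J = -11*(23 - 16) = -11*7 = -77)
a(62, -3*3)*J = -2/25*(-77) = 154/25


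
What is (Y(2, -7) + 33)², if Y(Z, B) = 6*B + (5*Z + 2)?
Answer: 9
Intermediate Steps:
Y(Z, B) = 2 + 5*Z + 6*B (Y(Z, B) = 6*B + (2 + 5*Z) = 2 + 5*Z + 6*B)
(Y(2, -7) + 33)² = ((2 + 5*2 + 6*(-7)) + 33)² = ((2 + 10 - 42) + 33)² = (-30 + 33)² = 3² = 9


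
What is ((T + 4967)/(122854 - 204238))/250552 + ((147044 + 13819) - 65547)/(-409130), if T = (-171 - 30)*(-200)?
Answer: -971799894054299/4171269361513920 ≈ -0.23297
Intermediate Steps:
T = 40200 (T = -201*(-200) = 40200)
((T + 4967)/(122854 - 204238))/250552 + ((147044 + 13819) - 65547)/(-409130) = ((40200 + 4967)/(122854 - 204238))/250552 + ((147044 + 13819) - 65547)/(-409130) = (45167/(-81384))*(1/250552) + (160863 - 65547)*(-1/409130) = (45167*(-1/81384))*(1/250552) + 95316*(-1/409130) = -45167/81384*1/250552 - 47658/204565 = -45167/20390923968 - 47658/204565 = -971799894054299/4171269361513920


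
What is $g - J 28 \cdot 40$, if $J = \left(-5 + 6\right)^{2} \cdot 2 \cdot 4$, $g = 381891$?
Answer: $372931$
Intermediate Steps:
$J = 8$ ($J = 1^{2} \cdot 2 \cdot 4 = 1 \cdot 2 \cdot 4 = 2 \cdot 4 = 8$)
$g - J 28 \cdot 40 = 381891 - 8 \cdot 28 \cdot 40 = 381891 - 224 \cdot 40 = 381891 - 8960 = 372931$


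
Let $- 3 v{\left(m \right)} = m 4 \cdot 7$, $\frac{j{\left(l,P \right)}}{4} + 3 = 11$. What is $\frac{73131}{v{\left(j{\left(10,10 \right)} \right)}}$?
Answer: $- \frac{219393}{896} \approx -244.86$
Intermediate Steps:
$j{\left(l,P \right)} = 32$ ($j{\left(l,P \right)} = -12 + 4 \cdot 11 = -12 + 44 = 32$)
$v{\left(m \right)} = - \frac{28 m}{3}$ ($v{\left(m \right)} = - \frac{m 4 \cdot 7}{3} = - \frac{4 m 7}{3} = - \frac{28 m}{3}$)
$\frac{73131}{v{\left(j{\left(10,10 \right)} \right)}} = \frac{73131}{\left(- \frac{28}{3}\right) 32} = \frac{73131}{- \frac{896}{3}} = 73131 \left(- \frac{3}{896}\right) = - \frac{219393}{896}$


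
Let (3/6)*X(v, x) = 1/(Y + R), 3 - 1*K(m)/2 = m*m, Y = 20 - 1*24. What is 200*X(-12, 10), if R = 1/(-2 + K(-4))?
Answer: -11200/113 ≈ -99.115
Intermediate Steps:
Y = -4 (Y = 20 - 24 = -4)
K(m) = 6 - 2*m**2 (K(m) = 6 - 2*m*m = 6 - 2*m**2)
R = -1/28 (R = 1/(-2 + (6 - 2*(-4)**2)) = 1/(-2 + (6 - 2*16)) = 1/(-2 + (6 - 32)) = 1/(-2 - 26) = 1/(-28) = -1/28 ≈ -0.035714)
X(v, x) = -56/113 (X(v, x) = 2/(-4 - 1/28) = 2/(-113/28) = 2*(-28/113) = -56/113)
200*X(-12, 10) = 200*(-56/113) = -11200/113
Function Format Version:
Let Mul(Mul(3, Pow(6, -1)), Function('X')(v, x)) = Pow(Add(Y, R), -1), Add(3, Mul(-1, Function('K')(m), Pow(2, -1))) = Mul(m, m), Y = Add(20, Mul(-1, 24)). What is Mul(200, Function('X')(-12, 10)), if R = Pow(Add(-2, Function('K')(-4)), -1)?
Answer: Rational(-11200, 113) ≈ -99.115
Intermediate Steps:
Y = -4 (Y = Add(20, -24) = -4)
Function('K')(m) = Add(6, Mul(-2, Pow(m, 2))) (Function('K')(m) = Add(6, Mul(-2, Mul(m, m))) = Add(6, Mul(-2, Pow(m, 2))))
R = Rational(-1, 28) (R = Pow(Add(-2, Add(6, Mul(-2, Pow(-4, 2)))), -1) = Pow(Add(-2, Add(6, Mul(-2, 16))), -1) = Pow(Add(-2, Add(6, -32)), -1) = Pow(Add(-2, -26), -1) = Pow(-28, -1) = Rational(-1, 28) ≈ -0.035714)
Function('X')(v, x) = Rational(-56, 113) (Function('X')(v, x) = Mul(2, Pow(Add(-4, Rational(-1, 28)), -1)) = Mul(2, Pow(Rational(-113, 28), -1)) = Mul(2, Rational(-28, 113)) = Rational(-56, 113))
Mul(200, Function('X')(-12, 10)) = Mul(200, Rational(-56, 113)) = Rational(-11200, 113)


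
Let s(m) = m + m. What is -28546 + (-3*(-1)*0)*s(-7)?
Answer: -28546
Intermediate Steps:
s(m) = 2*m
-28546 + (-3*(-1)*0)*s(-7) = -28546 + (-3*(-1)*0)*(2*(-7)) = -28546 + (3*0)*(-14) = -28546 + 0*(-14) = -28546 + 0 = -28546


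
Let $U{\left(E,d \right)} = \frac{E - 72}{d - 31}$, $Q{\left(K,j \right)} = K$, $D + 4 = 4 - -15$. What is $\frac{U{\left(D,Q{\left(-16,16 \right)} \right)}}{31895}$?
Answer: $\frac{57}{1499065} \approx 3.8024 \cdot 10^{-5}$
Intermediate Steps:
$D = 15$ ($D = -4 + \left(4 - -15\right) = -4 + \left(4 + 15\right) = -4 + 19 = 15$)
$U{\left(E,d \right)} = \frac{-72 + E}{-31 + d}$
$\frac{U{\left(D,Q{\left(-16,16 \right)} \right)}}{31895} = \frac{\frac{1}{-31 - 16} \left(-72 + 15\right)}{31895} = \frac{1}{-47} \left(-57\right) \frac{1}{31895} = \left(- \frac{1}{47}\right) \left(-57\right) \frac{1}{31895} = \frac{57}{47} \cdot \frac{1}{31895} = \frac{57}{1499065}$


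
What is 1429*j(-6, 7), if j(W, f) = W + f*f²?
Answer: 481573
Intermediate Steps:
j(W, f) = W + f³
1429*j(-6, 7) = 1429*(-6 + 7³) = 1429*(-6 + 343) = 1429*337 = 481573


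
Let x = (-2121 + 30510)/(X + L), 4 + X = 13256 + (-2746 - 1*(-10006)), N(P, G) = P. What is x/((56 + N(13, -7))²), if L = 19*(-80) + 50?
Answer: 9463/30219654 ≈ 0.00031314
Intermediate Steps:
L = -1470 (L = -1520 + 50 = -1470)
X = 20512 (X = -4 + (13256 + (-2746 - 1*(-10006))) = -4 + (13256 + (-2746 + 10006)) = -4 + (13256 + 7260) = -4 + 20516 = 20512)
x = 28389/19042 (x = (-2121 + 30510)/(20512 - 1470) = 28389/19042 ≈ 1.4909)
x/((56 + N(13, -7))²) = 28389/(19042*((56 + 13)²)) = 28389/(19042*(69²)) = (28389/19042)/4761 = (28389/19042)*(1/4761) = 9463/30219654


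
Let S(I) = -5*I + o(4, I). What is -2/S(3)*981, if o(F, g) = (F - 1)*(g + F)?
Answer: -327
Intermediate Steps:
o(F, g) = (-1 + F)*(F + g)
S(I) = 12 - 2*I (S(I) = -5*I + (4**2 - 1*4 - I + 4*I) = -5*I + (16 - 4 - I + 4*I) = -5*I + (12 + 3*I) = 12 - 2*I)
-2/S(3)*981 = -2/(12 - 2*3)*981 = -2/(12 - 6)*981 = -2/6*981 = -2*1/6*981 = -1/3*981 = -327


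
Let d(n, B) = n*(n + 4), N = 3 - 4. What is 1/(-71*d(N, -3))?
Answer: 1/213 ≈ 0.0046948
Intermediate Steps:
N = -1
d(n, B) = n*(4 + n)
1/(-71*d(N, -3)) = 1/(-(-71)*(4 - 1)) = 1/(-(-71)*3) = 1/(-71*(-3)) = 1/213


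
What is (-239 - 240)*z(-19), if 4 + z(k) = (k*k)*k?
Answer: 3287377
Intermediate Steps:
z(k) = -4 + k**3 (z(k) = -4 + (k*k)*k = -4 + k**2*k = -4 + k**3)
(-239 - 240)*z(-19) = (-239 - 240)*(-4 + (-19)**3) = -479*(-4 - 6859) = -479*(-6863) = 3287377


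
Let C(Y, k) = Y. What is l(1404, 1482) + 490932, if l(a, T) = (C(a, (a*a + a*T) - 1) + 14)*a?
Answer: 2481804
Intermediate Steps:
l(a, T) = a*(14 + a) (l(a, T) = (a + 14)*a = (14 + a)*a = a*(14 + a))
l(1404, 1482) + 490932 = 1404*(14 + 1404) + 490932 = 1404*1418 + 490932 = 1990872 + 490932 = 2481804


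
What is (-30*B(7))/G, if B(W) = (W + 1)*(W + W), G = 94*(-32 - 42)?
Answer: 840/1739 ≈ 0.48304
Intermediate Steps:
G = -6956 (G = 94*(-74) = -6956)
B(W) = 2*W*(1 + W) (B(W) = (1 + W)*(2*W) = 2*W*(1 + W))
(-30*B(7))/G = -60*7*(1 + 7)/(-6956) = -60*7*8*(-1/6956) = -30*112*(-1/6956) = -3360*(-1/6956) = 840/1739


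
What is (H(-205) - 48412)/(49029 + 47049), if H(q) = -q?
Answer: -16069/32026 ≈ -0.50175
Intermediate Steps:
(H(-205) - 48412)/(49029 + 47049) = (-1*(-205) - 48412)/(49029 + 47049) = (205 - 48412)/96078 = -48207*1/96078 = -16069/32026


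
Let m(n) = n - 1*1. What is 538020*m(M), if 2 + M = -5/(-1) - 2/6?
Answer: 896700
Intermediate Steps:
M = 8/3 (M = -2 + (-5/(-1) - 2/6) = -2 + (-5*(-1) - 2*⅙) = -2 + (5 - ⅓) = -2 + 14/3 = 8/3 ≈ 2.6667)
m(n) = -1 + n (m(n) = n - 1 = -1 + n)
538020*m(M) = 538020*(-1 + 8/3) = 538020*(5/3) = 896700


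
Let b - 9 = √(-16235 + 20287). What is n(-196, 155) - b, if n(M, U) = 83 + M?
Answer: -122 - 2*√1013 ≈ -185.66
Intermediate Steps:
b = 9 + 2*√1013 (b = 9 + √(-16235 + 20287) = 9 + √4052 = 9 + 2*√1013 ≈ 72.655)
n(-196, 155) - b = (83 - 196) - (9 + 2*√1013) = -113 + (-9 - 2*√1013) = -122 - 2*√1013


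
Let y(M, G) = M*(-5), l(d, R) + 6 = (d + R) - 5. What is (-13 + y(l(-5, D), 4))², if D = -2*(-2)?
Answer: 2209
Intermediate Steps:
D = 4
l(d, R) = -11 + R + d (l(d, R) = -6 + ((d + R) - 5) = -6 + ((R + d) - 5) = -6 + (-5 + R + d) = -11 + R + d)
y(M, G) = -5*M
(-13 + y(l(-5, D), 4))² = (-13 - 5*(-11 + 4 - 5))² = (-13 - 5*(-12))² = (-13 + 60)² = 47² = 2209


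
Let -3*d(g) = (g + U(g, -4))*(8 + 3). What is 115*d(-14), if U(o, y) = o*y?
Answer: -17710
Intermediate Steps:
d(g) = 11*g (d(g) = -(g + g*(-4))*(8 + 3)/3 = -(g - 4*g)*11/3 = -(-3*g)*11/3 = -(-11)*g = 11*g)
115*d(-14) = 115*(11*(-14)) = 115*(-154) = -17710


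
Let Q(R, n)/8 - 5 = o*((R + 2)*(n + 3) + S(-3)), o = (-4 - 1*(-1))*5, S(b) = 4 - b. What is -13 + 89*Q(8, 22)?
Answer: -2741213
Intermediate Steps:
o = -15 (o = (-4 + 1)*5 = -3*5 = -15)
Q(R, n) = -800 - 120*(2 + R)*(3 + n) (Q(R, n) = 40 + 8*(-15*((R + 2)*(n + 3) + (4 - 1*(-3)))) = 40 + 8*(-15*((2 + R)*(3 + n) + (4 + 3))) = 40 + 8*(-15*((2 + R)*(3 + n) + 7)) = 40 + 8*(-15*(7 + (2 + R)*(3 + n))) = 40 + 8*(-105 - 15*(2 + R)*(3 + n)) = 40 + (-840 - 120*(2 + R)*(3 + n)) = -800 - 120*(2 + R)*(3 + n))
-13 + 89*Q(8, 22) = -13 + 89*(-1520 - 360*8 - 240*22 - 120*8*22) = -13 + 89*(-1520 - 2880 - 5280 - 21120) = -13 + 89*(-30800) = -13 - 2741200 = -2741213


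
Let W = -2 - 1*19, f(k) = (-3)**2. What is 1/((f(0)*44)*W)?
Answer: -1/8316 ≈ -0.00012025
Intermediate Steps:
f(k) = 9
W = -21 (W = -2 - 19 = -21)
1/((f(0)*44)*W) = 1/((9*44)*(-21)) = 1/(396*(-21)) = 1/(-8316) = -1/8316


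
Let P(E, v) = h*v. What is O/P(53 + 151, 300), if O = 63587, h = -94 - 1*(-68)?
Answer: -63587/7800 ≈ -8.1522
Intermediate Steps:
h = -26 (h = -94 + 68 = -26)
P(E, v) = -26*v
O/P(53 + 151, 300) = 63587/((-26*300)) = 63587/(-7800) = 63587*(-1/7800) = -63587/7800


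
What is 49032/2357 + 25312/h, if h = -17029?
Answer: 775305544/40137353 ≈ 19.316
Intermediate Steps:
49032/2357 + 25312/h = 49032/2357 + 25312/(-17029) = 49032*(1/2357) + 25312*(-1/17029) = 49032/2357 - 25312/17029 = 775305544/40137353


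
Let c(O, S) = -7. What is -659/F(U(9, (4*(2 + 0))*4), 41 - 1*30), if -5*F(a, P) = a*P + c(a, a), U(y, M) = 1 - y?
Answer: -659/19 ≈ -34.684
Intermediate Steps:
F(a, P) = 7/5 - P*a/5 (F(a, P) = -(a*P - 7)/5 = -(P*a - 7)/5 = -(-7 + P*a)/5 = 7/5 - P*a/5)
-659/F(U(9, (4*(2 + 0))*4), 41 - 1*30) = -659/(7/5 - (41 - 1*30)*(1 - 1*9)/5) = -659/(7/5 - (41 - 30)*(1 - 9)/5) = -659/(7/5 - ⅕*11*(-8)) = -659/(7/5 + 88/5) = -659/19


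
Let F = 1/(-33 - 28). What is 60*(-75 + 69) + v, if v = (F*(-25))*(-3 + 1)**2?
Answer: -21860/61 ≈ -358.36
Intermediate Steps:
F = -1/61 (F = 1/(-61) = -1/61 ≈ -0.016393)
v = 100/61 (v = (-1/61*(-25))*(-3 + 1)**2 = (25/61)*(-2)**2 = (25/61)*4 = 100/61 ≈ 1.6393)
60*(-75 + 69) + v = 60*(-75 + 69) + 100/61 = 60*(-6) + 100/61 = -360 + 100/61 = -21860/61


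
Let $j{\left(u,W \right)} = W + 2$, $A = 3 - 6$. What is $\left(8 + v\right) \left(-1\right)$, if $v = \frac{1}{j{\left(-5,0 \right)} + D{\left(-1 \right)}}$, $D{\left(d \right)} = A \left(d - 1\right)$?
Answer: $- \frac{65}{8} \approx -8.125$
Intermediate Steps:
$A = -3$ ($A = 3 - 6 = -3$)
$D{\left(d \right)} = 3 - 3 d$ ($D{\left(d \right)} = - 3 \left(d - 1\right) = - 3 \left(-1 + d\right) = 3 - 3 d$)
$j{\left(u,W \right)} = 2 + W$
$v = \frac{1}{8}$ ($v = \frac{1}{\left(2 + 0\right) + \left(3 - -3\right)} = \frac{1}{2 + \left(3 + 3\right)} = \frac{1}{2 + 6} = \frac{1}{8} \approx 0.125$)
$\left(8 + v\right) \left(-1\right) = \left(8 + \frac{1}{8}\right) \left(-1\right) = \frac{65}{8} \left(-1\right) = - \frac{65}{8}$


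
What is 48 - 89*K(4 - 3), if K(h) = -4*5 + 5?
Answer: 1383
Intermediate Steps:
K(h) = -15 (K(h) = -20 + 5 = -15)
48 - 89*K(4 - 3) = 48 - 89*(-15) = 48 + 1335 = 1383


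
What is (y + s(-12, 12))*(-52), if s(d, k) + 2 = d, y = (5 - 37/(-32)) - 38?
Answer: 19071/8 ≈ 2383.9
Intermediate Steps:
y = -1019/32 (y = (5 - 37*(-1/32)) - 38 = (5 + 37/32) - 38 = 197/32 - 38 = -1019/32 ≈ -31.844)
s(d, k) = -2 + d
(y + s(-12, 12))*(-52) = (-1019/32 + (-2 - 12))*(-52) = (-1019/32 - 14)*(-52) = -1467/32*(-52) = 19071/8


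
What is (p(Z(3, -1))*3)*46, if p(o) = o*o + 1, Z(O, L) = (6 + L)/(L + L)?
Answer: 2001/2 ≈ 1000.5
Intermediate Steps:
Z(O, L) = (6 + L)/(2*L) (Z(O, L) = (6 + L)/((2*L)) = (6 + L)*(1/(2*L)) = (6 + L)/(2*L))
p(o) = 1 + o**2 (p(o) = o**2 + 1 = 1 + o**2)
(p(Z(3, -1))*3)*46 = ((1 + ((1/2)*(6 - 1)/(-1))**2)*3)*46 = ((1 + ((1/2)*(-1)*5)**2)*3)*46 = ((1 + (-5/2)**2)*3)*46 = ((1 + 25/4)*3)*46 = ((29/4)*3)*46 = (87/4)*46 = 2001/2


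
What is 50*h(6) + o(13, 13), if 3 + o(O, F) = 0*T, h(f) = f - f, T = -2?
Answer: -3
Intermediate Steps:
h(f) = 0
o(O, F) = -3 (o(O, F) = -3 + 0*(-2) = -3 + 0 = -3)
50*h(6) + o(13, 13) = 50*0 - 3 = 0 - 3 = -3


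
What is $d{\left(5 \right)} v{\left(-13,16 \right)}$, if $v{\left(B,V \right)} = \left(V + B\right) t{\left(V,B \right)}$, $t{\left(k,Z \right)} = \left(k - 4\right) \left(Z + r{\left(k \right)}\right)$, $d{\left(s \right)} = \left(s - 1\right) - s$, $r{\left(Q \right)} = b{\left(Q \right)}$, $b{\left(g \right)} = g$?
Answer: $-108$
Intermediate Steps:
$r{\left(Q \right)} = Q$
$d{\left(s \right)} = -1$ ($d{\left(s \right)} = \left(-1 + s\right) - s = -1$)
$t{\left(k,Z \right)} = \left(-4 + k\right) \left(Z + k\right)$ ($t{\left(k,Z \right)} = \left(k - 4\right) \left(Z + k\right) = \left(-4 + k\right) \left(Z + k\right)$)
$v{\left(B,V \right)} = \left(B + V\right) \left(V^{2} - 4 B - 4 V + B V\right)$ ($v{\left(B,V \right)} = \left(V + B\right) \left(V^{2} - 4 B - 4 V + B V\right) = \left(B + V\right) \left(V^{2} - 4 B - 4 V + B V\right)$)
$d{\left(5 \right)} v{\left(-13,16 \right)} = - \left(-13 + 16\right) \left(16^{2} - -52 - 64 - 208\right) = - 3 \left(256 + 52 - 64 - 208\right) = - 3 \cdot 36 = \left(-1\right) 108 = -108$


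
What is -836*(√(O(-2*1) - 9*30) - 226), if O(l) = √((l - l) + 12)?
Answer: 188936 - 836*√(-270 + 2*√3) ≈ 1.8894e+5 - 13648.0*I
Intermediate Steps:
O(l) = 2*√3 (O(l) = √(0 + 12) = √12 = 2*√3)
-836*(√(O(-2*1) - 9*30) - 226) = -836*(√(2*√3 - 9*30) - 226) = -836*(√(2*√3 - 270) - 226) = -836*(√(-270 + 2*√3) - 226) = -836*(-226 + √(-270 + 2*√3)) = 188936 - 836*√(-270 + 2*√3)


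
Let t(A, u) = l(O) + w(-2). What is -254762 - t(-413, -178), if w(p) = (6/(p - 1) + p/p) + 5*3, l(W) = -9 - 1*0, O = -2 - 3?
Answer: -254767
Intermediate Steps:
O = -5
l(W) = -9 (l(W) = -9 + 0 = -9)
w(p) = 16 + 6/(-1 + p) (w(p) = (6/(-1 + p) + 1) + 15 = (1 + 6/(-1 + p)) + 15 = 16 + 6/(-1 + p))
t(A, u) = 5 (t(A, u) = -9 + 2*(-5 + 8*(-2))/(-1 - 2) = -9 + 2*(-5 - 16)/(-3) = -9 + 2*(-⅓)*(-21) = -9 + 14 = 5)
-254762 - t(-413, -178) = -254762 - 1*5 = -254762 - 5 = -254767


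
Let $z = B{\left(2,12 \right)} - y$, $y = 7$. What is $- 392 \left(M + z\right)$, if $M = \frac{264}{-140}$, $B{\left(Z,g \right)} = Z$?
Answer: $\frac{13496}{5} \approx 2699.2$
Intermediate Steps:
$M = - \frac{66}{35}$ ($M = 264 \left(- \frac{1}{140}\right) = - \frac{66}{35} \approx -1.8857$)
$z = -5$ ($z = 2 - 7 = -5$)
$- 392 \left(M + z\right) = - 392 \left(- \frac{66}{35} - 5\right) = \left(-392\right) \left(- \frac{241}{35}\right) = \frac{13496}{5}$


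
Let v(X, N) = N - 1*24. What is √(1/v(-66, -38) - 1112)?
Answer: I*√4274590/62 ≈ 33.347*I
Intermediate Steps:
v(X, N) = -24 + N (v(X, N) = N - 24 = -24 + N)
√(1/v(-66, -38) - 1112) = √(1/(-24 - 38) - 1112) = √(1/(-62) - 1112) = √(-1/62 - 1112) = √(-68945/62) = I*√4274590/62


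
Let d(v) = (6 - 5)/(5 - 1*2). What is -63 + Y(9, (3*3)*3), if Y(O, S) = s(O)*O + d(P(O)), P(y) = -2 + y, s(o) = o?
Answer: 55/3 ≈ 18.333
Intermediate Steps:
d(v) = ⅓ (d(v) = 1/(5 - 2) = 1/3 = 1*(⅓) = ⅓)
Y(O, S) = ⅓ + O² (Y(O, S) = O*O + ⅓ = O² + ⅓ = ⅓ + O²)
-63 + Y(9, (3*3)*3) = -63 + (⅓ + 9²) = -63 + (⅓ + 81) = -63 + 244/3 = 55/3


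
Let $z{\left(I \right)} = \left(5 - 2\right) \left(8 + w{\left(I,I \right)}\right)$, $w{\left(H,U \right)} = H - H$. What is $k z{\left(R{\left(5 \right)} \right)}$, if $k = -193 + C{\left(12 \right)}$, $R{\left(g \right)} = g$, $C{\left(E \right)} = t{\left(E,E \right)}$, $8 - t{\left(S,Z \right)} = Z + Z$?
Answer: $-5016$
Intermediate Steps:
$w{\left(H,U \right)} = 0$
$t{\left(S,Z \right)} = 8 - 2 Z$ ($t{\left(S,Z \right)} = 8 - \left(Z + Z\right) = 8 - 2 Z$)
$C{\left(E \right)} = 8 - 2 E$
$z{\left(I \right)} = 24$ ($z{\left(I \right)} = \left(5 - 2\right) \left(8 + 0\right) = 3 \cdot 8 = 24$)
$k = -209$ ($k = -193 + \left(8 - 24\right) = -193 - 16 = -209$)
$k z{\left(R{\left(5 \right)} \right)} = \left(-209\right) 24 = -5016$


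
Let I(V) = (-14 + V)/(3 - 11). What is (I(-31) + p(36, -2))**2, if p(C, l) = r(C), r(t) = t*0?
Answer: 2025/64 ≈ 31.641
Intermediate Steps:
r(t) = 0
p(C, l) = 0
I(V) = 7/4 - V/8 (I(V) = (-14 + V)/(-8) = (-14 + V)*(-1/8) = 7/4 - V/8)
(I(-31) + p(36, -2))**2 = ((7/4 - 1/8*(-31)) + 0)**2 = ((7/4 + 31/8) + 0)**2 = (45/8 + 0)**2 = (45/8)**2 = 2025/64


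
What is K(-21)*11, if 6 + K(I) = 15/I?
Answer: -517/7 ≈ -73.857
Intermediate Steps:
K(I) = -6 + 15/I
K(-21)*11 = (-6 + 15/(-21))*11 = (-6 + 15*(-1/21))*11 = (-6 - 5/7)*11 = -47/7*11 = -517/7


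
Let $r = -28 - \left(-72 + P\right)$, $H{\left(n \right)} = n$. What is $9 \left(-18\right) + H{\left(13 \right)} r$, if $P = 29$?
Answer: $33$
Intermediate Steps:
$r = 15$ ($r = -28 - \left(-72 + 29\right) = -28 - -43 = -28 + 43 = 15$)
$9 \left(-18\right) + H{\left(13 \right)} r = 9 \left(-18\right) + 13 \cdot 15 = -162 + 195 = 33$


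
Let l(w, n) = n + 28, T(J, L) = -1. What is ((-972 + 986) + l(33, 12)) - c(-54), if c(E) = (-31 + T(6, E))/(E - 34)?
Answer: 590/11 ≈ 53.636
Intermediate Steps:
l(w, n) = 28 + n
c(E) = -32/(-34 + E) (c(E) = (-31 - 1)/(E - 34) = -32/(-34 + E))
((-972 + 986) + l(33, 12)) - c(-54) = ((-972 + 986) + (28 + 12)) - (-32)/(-34 - 54) = (14 + 40) - (-32)/(-88) = 54 - (-32)*(-1)/88 = 54 - 1*4/11 = 54 - 4/11 = 590/11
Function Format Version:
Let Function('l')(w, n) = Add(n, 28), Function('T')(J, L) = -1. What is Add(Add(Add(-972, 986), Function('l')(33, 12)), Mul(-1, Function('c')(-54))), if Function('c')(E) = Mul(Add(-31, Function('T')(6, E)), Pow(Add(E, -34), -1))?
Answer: Rational(590, 11) ≈ 53.636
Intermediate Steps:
Function('l')(w, n) = Add(28, n)
Function('c')(E) = Mul(-32, Pow(Add(-34, E), -1)) (Function('c')(E) = Mul(Add(-31, -1), Pow(Add(E, -34), -1)) = Mul(-32, Pow(Add(-34, E), -1)))
Add(Add(Add(-972, 986), Function('l')(33, 12)), Mul(-1, Function('c')(-54))) = Add(Add(Add(-972, 986), Add(28, 12)), Mul(-1, Mul(-32, Pow(Add(-34, -54), -1)))) = Add(Add(14, 40), Mul(-1, Mul(-32, Pow(-88, -1)))) = Add(54, Mul(-1, Mul(-32, Rational(-1, 88)))) = Add(54, Mul(-1, Rational(4, 11))) = Add(54, Rational(-4, 11)) = Rational(590, 11)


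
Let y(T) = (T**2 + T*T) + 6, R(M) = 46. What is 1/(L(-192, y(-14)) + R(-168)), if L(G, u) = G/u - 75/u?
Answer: 398/18041 ≈ 0.022061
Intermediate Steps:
y(T) = 6 + 2*T**2 (y(T) = (T**2 + T**2) + 6 = 2*T**2 + 6 = 6 + 2*T**2)
L(G, u) = -75/u + G/u
1/(L(-192, y(-14)) + R(-168)) = 1/((-75 - 192)/(6 + 2*(-14)**2) + 46) = 1/(-267/(6 + 2*196) + 46) = 1/(-267/(6 + 392) + 46) = 1/(-267/398 + 46) = 1/(18041/398) = 398/18041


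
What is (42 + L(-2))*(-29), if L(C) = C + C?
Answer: -1102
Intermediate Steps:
L(C) = 2*C
(42 + L(-2))*(-29) = (42 + 2*(-2))*(-29) = (42 - 4)*(-29) = 38*(-29) = -1102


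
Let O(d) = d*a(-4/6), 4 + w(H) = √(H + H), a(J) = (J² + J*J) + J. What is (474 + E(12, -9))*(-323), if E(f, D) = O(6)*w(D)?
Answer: -454138/3 - 1292*I*√2 ≈ -1.5138e+5 - 1827.2*I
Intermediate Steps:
a(J) = J + 2*J² (a(J) = (J² + J²) + J = 2*J² + J = J + 2*J²)
w(H) = -4 + √2*√H (w(H) = -4 + √(H + H) = -4 + √(2*H) = -4 + √2*√H)
O(d) = 2*d/9 (O(d) = d*((-4/6)*(1 + 2*(-4/6))) = d*((-4*⅙)*(1 + 2*(-4*⅙))) = d*(-2*(1 + 2*(-⅔))/3) = d*(-2*(1 - 4/3)/3) = d*(-⅔*(-⅓)) = d*(2/9) = 2*d/9)
E(f, D) = -16/3 + 4*√2*√D/3 (E(f, D) = ((2/9)*6)*(-4 + √2*√D) = 4*(-4 + √2*√D)/3 = -16/3 + 4*√2*√D/3)
(474 + E(12, -9))*(-323) = (474 + (-16/3 + 4*√2*√(-9)/3))*(-323) = (474 + (-16/3 + 4*√2*(3*I)/3))*(-323) = (474 + (-16/3 + 4*I*√2))*(-323) = (1406/3 + 4*I*√2)*(-323) = -454138/3 - 1292*I*√2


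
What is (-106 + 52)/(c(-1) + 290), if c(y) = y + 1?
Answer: -27/145 ≈ -0.18621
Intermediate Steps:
c(y) = 1 + y
(-106 + 52)/(c(-1) + 290) = (-106 + 52)/((1 - 1) + 290) = -54/(0 + 290) = -54/290 = -54*1/290 = -27/145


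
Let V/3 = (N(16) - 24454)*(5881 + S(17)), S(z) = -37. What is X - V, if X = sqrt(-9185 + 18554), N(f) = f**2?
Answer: 424239336 + 3*sqrt(1041) ≈ 4.2424e+8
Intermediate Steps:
V = -424239336 (V = 3*((16**2 - 24454)*(5881 - 37)) = 3*((256 - 24454)*5844) = 3*(-24198*5844) = 3*(-141413112) = -424239336)
X = 3*sqrt(1041) (X = sqrt(9369) = 3*sqrt(1041) ≈ 96.794)
X - V = 3*sqrt(1041) - 1*(-424239336) = 3*sqrt(1041) + 424239336 = 424239336 + 3*sqrt(1041)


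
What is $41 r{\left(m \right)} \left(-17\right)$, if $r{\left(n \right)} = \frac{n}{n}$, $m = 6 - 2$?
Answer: $-697$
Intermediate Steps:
$m = 4$
$r{\left(n \right)} = 1$
$41 r{\left(m \right)} \left(-17\right) = 41 \cdot 1 \left(-17\right) = 41 \left(-17\right) = -697$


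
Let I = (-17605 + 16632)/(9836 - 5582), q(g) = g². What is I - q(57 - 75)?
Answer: -1379269/4254 ≈ -324.23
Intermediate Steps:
I = -973/4254 ≈ -0.22873
I - q(57 - 75) = -973/4254 - (57 - 75)² = -973/4254 - 1*(-18)² = -973/4254 - 1*324 = -973/4254 - 324 = -1379269/4254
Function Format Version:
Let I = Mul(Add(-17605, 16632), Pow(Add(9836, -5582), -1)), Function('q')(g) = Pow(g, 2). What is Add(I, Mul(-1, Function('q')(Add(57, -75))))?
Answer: Rational(-1379269, 4254) ≈ -324.23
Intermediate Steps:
I = Rational(-973, 4254) (I = Mul(-973, Pow(4254, -1)) = Mul(-973, Rational(1, 4254)) = Rational(-973, 4254) ≈ -0.22873)
Add(I, Mul(-1, Function('q')(Add(57, -75)))) = Add(Rational(-973, 4254), Mul(-1, Pow(Add(57, -75), 2))) = Add(Rational(-973, 4254), Mul(-1, Pow(-18, 2))) = Add(Rational(-973, 4254), Mul(-1, 324)) = Add(Rational(-973, 4254), -324) = Rational(-1379269, 4254)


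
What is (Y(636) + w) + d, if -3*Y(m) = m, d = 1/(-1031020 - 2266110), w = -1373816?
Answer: -4530348939641/3297130 ≈ -1.3740e+6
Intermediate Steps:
d = -1/3297130 (d = 1/(-3297130) = -1/3297130 ≈ -3.0329e-7)
Y(m) = -m/3
(Y(636) + w) + d = (-⅓*636 - 1373816) - 1/3297130 = (-212 - 1373816) - 1/3297130 = -1374028 - 1/3297130 = -4530348939641/3297130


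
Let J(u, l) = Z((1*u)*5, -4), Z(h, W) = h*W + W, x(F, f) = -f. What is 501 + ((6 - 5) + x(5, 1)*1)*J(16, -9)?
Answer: 501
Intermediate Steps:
Z(h, W) = W + W*h (Z(h, W) = W*h + W = W + W*h)
J(u, l) = -4 - 20*u (J(u, l) = -4*(1 + (1*u)*5) = -4*(1 + u*5) = -4*(1 + 5*u) = -4 - 20*u)
501 + ((6 - 5) + x(5, 1)*1)*J(16, -9) = 501 + ((6 - 5) - 1*1*1)*(-4 - 20*16) = 501 + (1 - 1*1)*(-4 - 320) = 501 + (1 - 1)*(-324) = 501 + 0*(-324) = 501 + 0 = 501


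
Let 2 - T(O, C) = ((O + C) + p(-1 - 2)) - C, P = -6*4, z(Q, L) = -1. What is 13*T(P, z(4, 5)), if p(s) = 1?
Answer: 325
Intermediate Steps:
P = -24
T(O, C) = 1 - O (T(O, C) = 2 - (((O + C) + 1) - C) = 2 - (((C + O) + 1) - C) = 2 - ((1 + C + O) - C) = 2 - (1 + O) = 2 + (-1 - O) = 1 - O)
13*T(P, z(4, 5)) = 13*(1 - 1*(-24)) = 13*(1 + 24) = 13*25 = 325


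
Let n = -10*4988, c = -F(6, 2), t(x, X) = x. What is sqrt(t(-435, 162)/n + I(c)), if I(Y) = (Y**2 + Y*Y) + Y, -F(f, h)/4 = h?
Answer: sqrt(4023682)/172 ≈ 11.662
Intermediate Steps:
F(f, h) = -4*h
c = 8 (c = -(-4)*2 = -1*(-8) = 8)
I(Y) = Y + 2*Y**2 (I(Y) = (Y**2 + Y**2) + Y = 2*Y**2 + Y = Y + 2*Y**2)
n = -49880
sqrt(t(-435, 162)/n + I(c)) = sqrt(-435/(-49880) + 8*(1 + 2*8)) = sqrt(-435*(-1/49880) + 8*(1 + 16)) = sqrt(3/344 + 8*17) = sqrt(3/344 + 136) = sqrt(46787/344) = sqrt(4023682)/172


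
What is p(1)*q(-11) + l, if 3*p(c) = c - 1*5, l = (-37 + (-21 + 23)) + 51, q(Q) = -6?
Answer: 24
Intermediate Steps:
l = 16 (l = (-37 + 2) + 51 = -35 + 51 = 16)
p(c) = -5/3 + c/3 (p(c) = (c - 1*5)/3 = (c - 5)/3 = (-5 + c)/3 = -5/3 + c/3)
p(1)*q(-11) + l = (-5/3 + (1/3)*1)*(-6) + 16 = (-5/3 + 1/3)*(-6) + 16 = -4/3*(-6) + 16 = 8 + 16 = 24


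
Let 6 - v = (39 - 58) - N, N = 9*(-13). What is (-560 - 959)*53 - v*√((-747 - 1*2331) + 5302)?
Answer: -80507 + 368*√139 ≈ -76168.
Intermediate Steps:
N = -117
v = -92 (v = 6 - ((39 - 58) - 1*(-117)) = 6 - (-19 + 117) = 6 - 1*98 = 6 - 98 = -92)
(-560 - 959)*53 - v*√((-747 - 1*2331) + 5302) = (-560 - 959)*53 - (-92)*√((-747 - 1*2331) + 5302) = -1519*53 - (-92)*√((-747 - 2331) + 5302) = -80507 - (-92)*√(-3078 + 5302) = -80507 - (-92)*√2224 = -80507 - (-92)*4*√139 = -80507 - (-368)*√139 = -80507 + 368*√139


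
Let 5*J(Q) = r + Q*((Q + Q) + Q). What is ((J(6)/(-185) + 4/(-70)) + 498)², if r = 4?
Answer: 10390281772816/41925625 ≈ 2.4783e+5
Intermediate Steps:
J(Q) = ⅘ + 3*Q²/5 (J(Q) = (4 + Q*((Q + Q) + Q))/5 = (4 + Q*(2*Q + Q))/5 = (4 + Q*(3*Q))/5 = (4 + 3*Q²)/5 = ⅘ + 3*Q²/5)
((J(6)/(-185) + 4/(-70)) + 498)² = (((⅘ + (⅗)*6²)/(-185) + 4/(-70)) + 498)² = (((⅘ + (⅗)*36)*(-1/185) + 4*(-1/70)) + 498)² = (((⅘ + 108/5)*(-1/185) - 2/35) + 498)² = (((112/5)*(-1/185) - 2/35) + 498)² = ((-112/925 - 2/35) + 498)² = (-1154/6475 + 498)² = (3223396/6475)² = 10390281772816/41925625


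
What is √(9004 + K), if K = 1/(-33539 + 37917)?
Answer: √172578627914/4378 ≈ 94.889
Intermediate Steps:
K = 1/4378 ≈ 0.00022841
√(9004 + K) = √(9004 + 1/4378) = √(39419513/4378) = √172578627914/4378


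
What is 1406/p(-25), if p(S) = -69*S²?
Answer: -1406/43125 ≈ -0.032603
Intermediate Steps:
1406/p(-25) = 1406/((-69*(-25)²)) = 1406/((-69*625)) = 1406/(-43125) = 1406*(-1/43125) = -1406/43125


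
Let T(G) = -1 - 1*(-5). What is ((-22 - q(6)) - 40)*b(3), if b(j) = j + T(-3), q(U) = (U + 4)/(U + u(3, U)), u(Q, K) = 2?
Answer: -1771/4 ≈ -442.75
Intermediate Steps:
T(G) = 4 (T(G) = -1 + 5 = 4)
q(U) = (4 + U)/(2 + U) (q(U) = (U + 4)/(U + 2) = (4 + U)/(2 + U))
b(j) = 4 + j (b(j) = j + 4 = 4 + j)
((-22 - q(6)) - 40)*b(3) = ((-22 - (4 + 6)/(2 + 6)) - 40)*(4 + 3) = ((-22 - 10/8) - 40)*7 = ((-22 - 1*5/4) - 40)*7 = ((-22 - 5/4) - 40)*7 = (-93/4 - 40)*7 = -253/4*7 = -1771/4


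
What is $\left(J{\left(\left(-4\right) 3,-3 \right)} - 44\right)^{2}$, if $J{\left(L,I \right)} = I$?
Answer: $2209$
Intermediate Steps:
$\left(J{\left(\left(-4\right) 3,-3 \right)} - 44\right)^{2} = \left(-3 - 44\right)^{2} = \left(-47\right)^{2} = 2209$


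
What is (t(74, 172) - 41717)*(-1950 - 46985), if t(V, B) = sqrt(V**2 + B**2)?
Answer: 2041421395 - 97870*sqrt(8765) ≈ 2.0323e+9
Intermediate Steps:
t(V, B) = sqrt(B**2 + V**2)
(t(74, 172) - 41717)*(-1950 - 46985) = (sqrt(172**2 + 74**2) - 41717)*(-1950 - 46985) = (sqrt(29584 + 5476) - 41717)*(-48935) = (sqrt(35060) - 41717)*(-48935) = (2*sqrt(8765) - 41717)*(-48935) = (-41717 + 2*sqrt(8765))*(-48935) = 2041421395 - 97870*sqrt(8765)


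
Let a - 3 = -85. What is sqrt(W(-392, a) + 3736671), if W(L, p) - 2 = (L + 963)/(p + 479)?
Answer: 2*sqrt(147233380386)/397 ≈ 1933.0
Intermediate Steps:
a = -82 (a = 3 - 85 = -82)
W(L, p) = 2 + (963 + L)/(479 + p) (W(L, p) = 2 + (L + 963)/(p + 479) = 2 + (963 + L)/(479 + p))
sqrt(W(-392, a) + 3736671) = sqrt((1921 - 392 + 2*(-82))/(479 - 82) + 3736671) = sqrt((1921 - 392 - 164)/397 + 3736671) = sqrt((1/397)*1365 + 3736671) = sqrt(1365/397 + 3736671) = sqrt(1483459752/397) = 2*sqrt(147233380386)/397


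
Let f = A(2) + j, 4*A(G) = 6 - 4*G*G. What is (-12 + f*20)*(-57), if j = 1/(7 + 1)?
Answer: 6783/2 ≈ 3391.5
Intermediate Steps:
A(G) = 3/2 - G² (A(G) = (6 - 4*G*G)/4 = (6 - 4*G²)/4 = 3/2 - G²)
j = ⅛ (j = 1/8 = ⅛ ≈ 0.12500)
f = -19/8 (f = (3/2 - 1*2²) + ⅛ = (3/2 - 1*4) + ⅛ = (3/2 - 4) + ⅛ = -5/2 + ⅛ = -19/8 ≈ -2.3750)
(-12 + f*20)*(-57) = (-12 - 19/8*20)*(-57) = (-12 - 95/2)*(-57) = -119/2*(-57) = 6783/2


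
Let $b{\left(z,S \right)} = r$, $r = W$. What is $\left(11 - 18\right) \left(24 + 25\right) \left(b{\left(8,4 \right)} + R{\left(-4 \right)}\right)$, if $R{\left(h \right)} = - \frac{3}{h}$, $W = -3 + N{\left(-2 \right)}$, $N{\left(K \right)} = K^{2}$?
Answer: $- \frac{2401}{4} \approx -600.25$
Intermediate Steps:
$W = 1$ ($W = -3 + \left(-2\right)^{2} = -3 + 4 = 1$)
$r = 1$
$b{\left(z,S \right)} = 1$
$\left(11 - 18\right) \left(24 + 25\right) \left(b{\left(8,4 \right)} + R{\left(-4 \right)}\right) = \left(11 - 18\right) \left(24 + 25\right) \left(1 - \frac{3}{-4}\right) = \left(-7\right) 49 \left(1 - - \frac{3}{4}\right) = - 343 \left(1 + \frac{3}{4}\right) = \left(-343\right) \frac{7}{4} = - \frac{2401}{4}$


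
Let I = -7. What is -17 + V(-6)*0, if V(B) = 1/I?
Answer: -17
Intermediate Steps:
V(B) = -1/7 (V(B) = 1/(-7) = -1/7)
-17 + V(-6)*0 = -17 - 1/7*0 = -17 + 0 = -17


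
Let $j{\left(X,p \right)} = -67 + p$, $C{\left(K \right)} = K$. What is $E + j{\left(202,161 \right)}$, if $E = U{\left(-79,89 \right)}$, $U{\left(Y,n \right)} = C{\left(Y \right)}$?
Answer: $15$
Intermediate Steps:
$U{\left(Y,n \right)} = Y$
$E = -79$
$E + j{\left(202,161 \right)} = -79 + \left(-67 + 161\right) = -79 + 94 = 15$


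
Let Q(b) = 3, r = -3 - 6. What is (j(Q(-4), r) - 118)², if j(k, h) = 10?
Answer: 11664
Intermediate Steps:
r = -9
(j(Q(-4), r) - 118)² = (10 - 118)² = (-108)² = 11664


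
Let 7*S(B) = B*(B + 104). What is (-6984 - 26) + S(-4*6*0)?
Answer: -7010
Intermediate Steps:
S(B) = B*(104 + B)/7 (S(B) = (B*(B + 104))/7 = (B*(104 + B))/7 = B*(104 + B)/7)
(-6984 - 26) + S(-4*6*0) = (-6984 - 26) + (-4*6*0)*(104 - 4*6*0)/7 = -7010 + (-24*0)*(104 - 24*0)/7 = -7010 + (⅐)*0*(104 + 0) = -7010 + (⅐)*0*104 = -7010 + 0 = -7010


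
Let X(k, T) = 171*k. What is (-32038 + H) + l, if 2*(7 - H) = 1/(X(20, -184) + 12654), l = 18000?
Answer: -451068589/32148 ≈ -14031.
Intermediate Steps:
H = 225035/32148 (H = 7 - 1/(2*(171*20 + 12654)) = 7 - 1/(2*(3420 + 12654)) = 7 - ½/16074 = 7 - ½*1/16074 = 7 - 1/32148 = 225035/32148 ≈ 7.0000)
(-32038 + H) + l = (-32038 + 225035/32148) + 18000 = -1029732589/32148 + 18000 = -451068589/32148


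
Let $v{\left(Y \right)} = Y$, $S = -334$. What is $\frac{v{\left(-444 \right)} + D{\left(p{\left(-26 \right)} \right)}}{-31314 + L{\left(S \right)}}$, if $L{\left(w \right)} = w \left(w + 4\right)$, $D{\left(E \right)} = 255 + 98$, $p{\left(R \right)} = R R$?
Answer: $- \frac{91}{78906} \approx -0.0011533$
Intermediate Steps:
$p{\left(R \right)} = R^{2}$
$D{\left(E \right)} = 353$
$L{\left(w \right)} = w \left(4 + w\right)$
$\frac{v{\left(-444 \right)} + D{\left(p{\left(-26 \right)} \right)}}{-31314 + L{\left(S \right)}} = \frac{-444 + 353}{-31314 - 334 \left(4 - 334\right)} = - \frac{91}{-31314 - -110220} = - \frac{91}{-31314 + 110220} = - \frac{91}{78906}$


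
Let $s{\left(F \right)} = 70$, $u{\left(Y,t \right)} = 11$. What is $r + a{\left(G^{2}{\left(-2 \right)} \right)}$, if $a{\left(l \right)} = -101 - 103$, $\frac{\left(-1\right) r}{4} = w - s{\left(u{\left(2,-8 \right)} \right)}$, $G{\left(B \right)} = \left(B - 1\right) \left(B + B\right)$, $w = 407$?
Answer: $-1552$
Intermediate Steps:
$G{\left(B \right)} = 2 B \left(-1 + B\right)$ ($G{\left(B \right)} = \left(-1 + B\right) 2 B = 2 B \left(-1 + B\right)$)
$r = -1348$ ($r = - 4 \left(407 - 70\right) = \left(-4\right) 337 = -1348$)
$a{\left(l \right)} = -204$
$r + a{\left(G^{2}{\left(-2 \right)} \right)} = -1348 - 204 = -1552$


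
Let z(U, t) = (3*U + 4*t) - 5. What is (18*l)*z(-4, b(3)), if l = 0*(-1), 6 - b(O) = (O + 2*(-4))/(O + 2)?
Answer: 0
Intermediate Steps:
b(O) = 6 - (-8 + O)/(2 + O) (b(O) = 6 - (O + 2*(-4))/(O + 2) = 6 - (O - 8)/(2 + O) = 6 - (-8 + O)/(2 + O))
z(U, t) = -5 + 3*U + 4*t
l = 0
(18*l)*z(-4, b(3)) = (18*0)*(-5 + 3*(-4) + 4*(5*(4 + 3)/(2 + 3))) = 0*(-5 - 12 + 4*(5*7/5)) = 0*(-5 - 12 + 4*(5*(⅕)*7)) = 0*(-5 - 12 + 4*7) = 0*(-5 - 12 + 28) = 0*11 = 0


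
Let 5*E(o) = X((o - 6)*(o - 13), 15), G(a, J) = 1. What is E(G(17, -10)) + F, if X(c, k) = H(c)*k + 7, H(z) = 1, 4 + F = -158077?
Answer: -790383/5 ≈ -1.5808e+5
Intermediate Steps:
F = -158081 (F = -4 - 158077 = -158081)
X(c, k) = 7 + k (X(c, k) = 1*k + 7 = k + 7 = 7 + k)
E(o) = 22/5 (E(o) = (7 + 15)/5 = (1/5)*22 = 22/5)
E(G(17, -10)) + F = 22/5 - 158081 = -790383/5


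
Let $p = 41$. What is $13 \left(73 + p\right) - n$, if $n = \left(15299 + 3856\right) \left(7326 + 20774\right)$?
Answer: $-538254018$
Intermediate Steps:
$n = 538255500$ ($n = 19155 \cdot 28100 = 538255500$)
$13 \left(73 + p\right) - n = 13 \left(73 + 41\right) - 538255500 = 13 \cdot 114 - 538255500 = 1482 - 538255500 = -538254018$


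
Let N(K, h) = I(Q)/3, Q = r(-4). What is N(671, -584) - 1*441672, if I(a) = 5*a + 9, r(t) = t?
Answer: -1325027/3 ≈ -4.4168e+5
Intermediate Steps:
Q = -4
I(a) = 9 + 5*a
N(K, h) = -11/3 (N(K, h) = (9 + 5*(-4))/3 = (9 - 20)*(1/3) = -11*1/3 = -11/3)
N(671, -584) - 1*441672 = -11/3 - 1*441672 = -11/3 - 441672 = -1325027/3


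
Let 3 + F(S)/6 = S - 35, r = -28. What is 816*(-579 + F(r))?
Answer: -795600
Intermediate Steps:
F(S) = -228 + 6*S (F(S) = -18 + 6*(S - 35) = -18 + 6*(-35 + S) = -18 + (-210 + 6*S) = -228 + 6*S)
816*(-579 + F(r)) = 816*(-579 + (-228 + 6*(-28))) = 816*(-579 + (-228 - 168)) = 816*(-579 - 396) = 816*(-975) = -795600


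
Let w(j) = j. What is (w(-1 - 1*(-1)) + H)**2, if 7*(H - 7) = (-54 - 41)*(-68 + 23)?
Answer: 18696976/49 ≈ 3.8157e+5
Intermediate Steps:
H = 4324/7 (H = 7 + ((-54 - 41)*(-68 + 23))/7 = 7 + (-95*(-45))/7 = 7 + (1/7)*4275 = 7 + 4275/7 = 4324/7 ≈ 617.71)
(w(-1 - 1*(-1)) + H)**2 = ((-1 - 1*(-1)) + 4324/7)**2 = ((-1 + 1) + 4324/7)**2 = (0 + 4324/7)**2 = (4324/7)**2 = 18696976/49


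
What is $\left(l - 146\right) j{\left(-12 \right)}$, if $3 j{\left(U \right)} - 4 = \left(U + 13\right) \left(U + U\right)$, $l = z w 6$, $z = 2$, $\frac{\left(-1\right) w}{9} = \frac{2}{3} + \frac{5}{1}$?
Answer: $\frac{15160}{3} \approx 5053.3$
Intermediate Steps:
$w = -51$ ($w = - 9 \left(\frac{2}{3} + \frac{5}{1}\right) = - 9 \left(2 \cdot \frac{1}{3} + 5 \cdot 1\right) = - 9 \left(\frac{2}{3} + 5\right) = \left(-9\right) \frac{17}{3} = -51$)
$l = -612$ ($l = 2 \left(-51\right) 6 = \left(-102\right) 6 = -612$)
$j{\left(U \right)} = \frac{4}{3} + \frac{2 U \left(13 + U\right)}{3}$ ($j{\left(U \right)} = \frac{4}{3} + \frac{\left(U + 13\right) \left(U + U\right)}{3} = \frac{4}{3} + \frac{\left(13 + U\right) 2 U}{3} = \frac{4}{3} + \frac{2 U \left(13 + U\right)}{3}$)
$\left(l - 146\right) j{\left(-12 \right)} = \left(-612 - 146\right) \left(\frac{4}{3} + \frac{2 \left(-12\right)^{2}}{3} + \frac{26}{3} \left(-12\right)\right) = - 758 \left(\frac{4}{3} + \frac{2}{3} \cdot 144 - 104\right) = - 758 \left(\frac{4}{3} + 96 - 104\right) = \left(-758\right) \left(- \frac{20}{3}\right) = \frac{15160}{3}$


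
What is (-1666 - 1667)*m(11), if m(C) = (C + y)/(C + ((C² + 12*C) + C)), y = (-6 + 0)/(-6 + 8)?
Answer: -2424/25 ≈ -96.960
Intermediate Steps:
y = -3 (y = -6/2 = -6*½ = -3)
m(C) = (-3 + C)/(C² + 14*C) (m(C) = (C - 3)/(C + ((C² + 12*C) + C)) = (-3 + C)/(C + (C² + 13*C)) = (-3 + C)/(C² + 14*C))
(-1666 - 1667)*m(11) = (-1666 - 1667)*((-3 + 11)/(11*(14 + 11))) = -303*8/25 = -3333*8/275 = -2424/25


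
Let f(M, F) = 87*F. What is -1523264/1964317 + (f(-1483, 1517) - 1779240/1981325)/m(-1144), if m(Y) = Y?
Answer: -103420981785838319/890478246949720 ≈ -116.14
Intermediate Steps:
-1523264/1964317 + (f(-1483, 1517) - 1779240/1981325)/m(-1144) = -1523264/1964317 + (87*1517 - 1779240/1981325)/(-1144) = -1523264*1/1964317 + (131979 - 1779240*1/1981325)*(-1/1144) = -1523264/1964317 + (131979 - 355848/396265)*(-1/1144) = -1523264/1964317 + (52298302587/396265)*(-1/1144) = -1523264/1964317 - 52298302587/453327160 = -103420981785838319/890478246949720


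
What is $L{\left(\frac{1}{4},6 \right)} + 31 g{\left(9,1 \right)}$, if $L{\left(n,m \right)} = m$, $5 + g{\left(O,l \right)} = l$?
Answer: $-118$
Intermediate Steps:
$g{\left(O,l \right)} = -5 + l$
$L{\left(\frac{1}{4},6 \right)} + 31 g{\left(9,1 \right)} = 6 + 31 \left(-5 + 1\right) = 6 + 31 \left(-4\right) = 6 - 124 = -118$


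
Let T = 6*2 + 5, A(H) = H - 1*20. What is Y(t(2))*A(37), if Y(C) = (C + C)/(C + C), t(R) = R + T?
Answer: 17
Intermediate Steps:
A(H) = -20 + H (A(H) = H - 20 = -20 + H)
T = 17 (T = 12 + 5 = 17)
t(R) = 17 + R (t(R) = R + 17 = 17 + R)
Y(C) = 1 (Y(C) = (2*C)/((2*C)) = (2*C)*(1/(2*C)) = 1)
Y(t(2))*A(37) = 1*(-20 + 37) = 1*17 = 17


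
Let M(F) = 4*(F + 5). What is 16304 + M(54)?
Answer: 16540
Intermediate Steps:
M(F) = 20 + 4*F (M(F) = 4*(5 + F) = 20 + 4*F)
16304 + M(54) = 16304 + (20 + 4*54) = 16304 + (20 + 216) = 16304 + 236 = 16540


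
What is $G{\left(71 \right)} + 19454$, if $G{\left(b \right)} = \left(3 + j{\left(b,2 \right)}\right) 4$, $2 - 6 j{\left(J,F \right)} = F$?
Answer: $19466$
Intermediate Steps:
$j{\left(J,F \right)} = \frac{1}{3} - \frac{F}{6}$
$G{\left(b \right)} = 12$ ($G{\left(b \right)} = \left(3 + \left(\frac{1}{3} - \frac{1}{3}\right)\right) 4 = \left(3 + 0\right) 4 = 3 \cdot 4 = 12$)
$G{\left(71 \right)} + 19454 = 12 + 19454 = 19466$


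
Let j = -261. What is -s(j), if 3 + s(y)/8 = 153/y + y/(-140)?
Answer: 13982/1015 ≈ 13.775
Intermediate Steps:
s(y) = -24 + 1224/y - 2*y/35 (s(y) = -24 + 8*(153/y + y/(-140)) = -24 + 8*(153/y + y*(-1/140)) = -24 + 8*(153/y - y/140) = -24 + (1224/y - 2*y/35) = -24 + 1224/y - 2*y/35)
-s(j) = -(-24 + 1224/(-261) - 2/35*(-261)) = -(-24 + 1224*(-1/261) + 522/35) = -(-24 - 136/29 + 522/35) = -1*(-13982/1015) = 13982/1015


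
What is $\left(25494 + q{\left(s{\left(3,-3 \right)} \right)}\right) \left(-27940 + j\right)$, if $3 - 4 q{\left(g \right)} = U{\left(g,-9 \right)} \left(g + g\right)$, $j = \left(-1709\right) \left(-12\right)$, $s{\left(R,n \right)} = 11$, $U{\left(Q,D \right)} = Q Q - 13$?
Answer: $-185062374$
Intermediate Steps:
$U{\left(Q,D \right)} = -13 + Q^{2}$ ($U{\left(Q,D \right)} = Q^{2} - 13 = -13 + Q^{2}$)
$j = 20508$
$q{\left(g \right)} = \frac{3}{4} - \frac{g \left(-13 + g^{2}\right)}{2}$ ($q{\left(g \right)} = \frac{3}{4} - \frac{\left(-13 + g^{2}\right) \left(g + g\right)}{4} = \frac{3}{4} - \frac{\left(-13 + g^{2}\right) 2 g}{4} = \frac{3}{4} - \frac{2 g \left(-13 + g^{2}\right)}{4} = \frac{3}{4} - \frac{g \left(-13 + g^{2}\right)}{2}$)
$\left(25494 + q{\left(s{\left(3,-3 \right)} \right)}\right) \left(-27940 + j\right) = \left(25494 + \left(\frac{3}{4} - \frac{11 \left(-13 + 11^{2}\right)}{2}\right)\right) \left(-27940 + 20508\right) = \left(25494 + \left(\frac{3}{4} - \frac{11 \left(-13 + 121\right)}{2}\right)\right) \left(-7432\right) = \left(25494 + \left(\frac{3}{4} - \frac{11}{2} \cdot 108\right)\right) \left(-7432\right) = \left(25494 + \left(\frac{3}{4} - 594\right)\right) \left(-7432\right) = \left(25494 - \frac{2373}{4}\right) \left(-7432\right) = \frac{99603}{4} \left(-7432\right) = -185062374$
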